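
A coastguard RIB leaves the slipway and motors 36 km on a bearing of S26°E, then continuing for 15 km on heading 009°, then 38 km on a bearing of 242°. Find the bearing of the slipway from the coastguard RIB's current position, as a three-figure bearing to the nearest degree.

024°

Leg 1 (S26°E, 36 km): east 36 sin 154° = 15.78, north 36 cos 154° = -32.36
Leg 2 (009°, 15 km): east 15 sin 9° = 2.35, north 15 cos 9° = 14.82
Leg 3 (242°, 38 km): east 38 sin 242° = -33.55, north 38 cos 242° = -17.84
Net displacement: -15.42 east, -35.38 north. Direction back to start is (15.42, 35.38): bearing = atan2(15.42, 35.38) mod 360° = 23.55° ≈ 024°.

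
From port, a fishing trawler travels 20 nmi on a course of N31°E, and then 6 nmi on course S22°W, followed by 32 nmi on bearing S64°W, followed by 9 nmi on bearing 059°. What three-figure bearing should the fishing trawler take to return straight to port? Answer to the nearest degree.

Leg 1 (N31°E, 20 nmi): east 20 sin 31° = 10.30, north 20 cos 31° = 17.14
Leg 2 (S22°W, 6 nmi): east 6 sin 202° = -2.25, north 6 cos 202° = -5.56
Leg 3 (S64°W, 32 nmi): east 32 sin 244° = -28.76, north 32 cos 244° = -14.03
Leg 4 (059°, 9 nmi): east 9 sin 59° = 7.71, north 9 cos 59° = 4.64
Net displacement: -12.99 east, 2.19 north. Direction back to start is (12.99, -2.19): bearing = atan2(12.99, -2.19) mod 360° = 99.56° ≈ 100°.

100°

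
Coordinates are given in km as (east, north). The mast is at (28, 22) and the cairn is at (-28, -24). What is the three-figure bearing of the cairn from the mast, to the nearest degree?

231°

Δeast = -28 − 28 = -56.00; Δnorth = -24 − 22 = -46.00.
Bearing = atan2(Δeast, Δnorth) mod 360° = 230.60° ≈ 231°.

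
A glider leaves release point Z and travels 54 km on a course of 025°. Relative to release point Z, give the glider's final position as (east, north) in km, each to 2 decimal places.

(22.82, 48.94)

Leg 1 (025°, 54 km): east 54 sin 25° = 22.82, north 54 cos 25° = 48.94
Summing: 22.82 km east, 48.94 km north → (22.82, 48.94).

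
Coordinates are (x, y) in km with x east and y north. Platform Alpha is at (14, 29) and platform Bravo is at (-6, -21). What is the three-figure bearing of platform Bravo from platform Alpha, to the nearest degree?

202°

Δeast = -6 − 14 = -20.00; Δnorth = -21 − 29 = -50.00.
Bearing = atan2(Δeast, Δnorth) mod 360° = 201.80° ≈ 202°.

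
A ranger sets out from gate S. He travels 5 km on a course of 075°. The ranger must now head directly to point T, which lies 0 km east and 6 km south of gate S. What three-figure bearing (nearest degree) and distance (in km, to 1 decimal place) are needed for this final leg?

214°, 8.7 km

Leg 1 (075°, 5 km): east 5 sin 75° = 4.83, north 5 cos 75° = 1.29
Current position: (4.83, 1.29). Target: (0, -6). Remaining: Δeast = -4.83, Δnorth = -7.29.
Bearing = atan2(-4.83, -7.29) mod 360° = 213.51°; distance = √((-4.83)² + (-7.29)²) = 8.748 km.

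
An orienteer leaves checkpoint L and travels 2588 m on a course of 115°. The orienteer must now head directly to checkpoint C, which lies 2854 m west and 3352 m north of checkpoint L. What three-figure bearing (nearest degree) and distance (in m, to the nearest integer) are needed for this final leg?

Leg 1 (115°, 2588 m): east 2588 sin 115° = 2345.52, north 2588 cos 115° = -1093.74
Current position: (2345.52, -1093.74). Target: (-2854, 3352). Remaining: Δeast = -5199.52, Δnorth = 4445.74.
Bearing = atan2(-5199.52, 4445.74) mod 360° = 310.53°; distance = √((-5199.52)² + (4445.74)²) = 6841.025 m.

311°, 6841 m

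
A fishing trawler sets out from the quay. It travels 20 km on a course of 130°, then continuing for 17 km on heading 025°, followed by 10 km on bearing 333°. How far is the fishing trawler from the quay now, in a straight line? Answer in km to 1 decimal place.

Leg 1 (130°, 20 km): east 20 sin 130° = 15.32, north 20 cos 130° = -12.86
Leg 2 (025°, 17 km): east 17 sin 25° = 7.18, north 17 cos 25° = 15.41
Leg 3 (333°, 10 km): east 10 sin 333° = -4.54, north 10 cos 333° = 8.91
Net: 17.97 east, 11.46 north. Distance = √((17.97)² + (11.46)²) = 21.310 km.

21.3 km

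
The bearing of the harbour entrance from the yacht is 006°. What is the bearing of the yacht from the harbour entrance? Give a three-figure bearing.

186°

Back-bearing = 006° + 180° = 186°.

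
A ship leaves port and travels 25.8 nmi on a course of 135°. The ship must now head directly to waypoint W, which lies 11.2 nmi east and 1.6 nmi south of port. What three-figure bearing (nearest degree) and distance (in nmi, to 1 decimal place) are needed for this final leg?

337°, 18.1 nmi

Leg 1 (135°, 25.8 nmi): east 25.8 sin 135° = 18.24, north 25.8 cos 135° = -18.24
Current position: (18.24, -18.24). Target: (11.2, -1.6). Remaining: Δeast = -7.04, Δnorth = 16.64.
Bearing = atan2(-7.04, 16.64) mod 360° = 337.06°; distance = √((-7.04)² + (16.64)²) = 18.072 nmi.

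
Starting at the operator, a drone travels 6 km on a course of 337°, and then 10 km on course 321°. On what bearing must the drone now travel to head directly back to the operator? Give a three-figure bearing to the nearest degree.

Leg 1 (337°, 6 km): east 6 sin 337° = -2.34, north 6 cos 337° = 5.52
Leg 2 (321°, 10 km): east 10 sin 321° = -6.29, north 10 cos 321° = 7.77
Net displacement: -8.64 east, 13.29 north. Direction back to start is (8.64, -13.29): bearing = atan2(8.64, -13.29) mod 360° = 146.99° ≈ 147°.

147°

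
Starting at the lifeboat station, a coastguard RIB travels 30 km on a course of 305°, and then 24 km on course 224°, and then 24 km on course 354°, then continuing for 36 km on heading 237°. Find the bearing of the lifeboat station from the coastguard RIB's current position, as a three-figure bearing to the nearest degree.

093°

Leg 1 (305°, 30 km): east 30 sin 305° = -24.57, north 30 cos 305° = 17.21
Leg 2 (224°, 24 km): east 24 sin 224° = -16.67, north 24 cos 224° = -17.26
Leg 3 (354°, 24 km): east 24 sin 354° = -2.51, north 24 cos 354° = 23.87
Leg 4 (237°, 36 km): east 36 sin 237° = -30.19, north 36 cos 237° = -19.61
Net displacement: -73.95 east, 4.20 north. Direction back to start is (73.95, -4.20): bearing = atan2(73.95, -4.20) mod 360° = 93.25° ≈ 093°.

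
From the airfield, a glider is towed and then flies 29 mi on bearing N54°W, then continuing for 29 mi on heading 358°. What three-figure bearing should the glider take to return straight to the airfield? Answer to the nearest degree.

152°

Leg 1 (N54°W, 29 mi): east 29 sin 306° = -23.46, north 29 cos 306° = 17.05
Leg 2 (358°, 29 mi): east 29 sin 358° = -1.01, north 29 cos 358° = 28.98
Net displacement: -24.47 east, 46.03 north. Direction back to start is (24.47, -46.03): bearing = atan2(24.47, -46.03) mod 360° = 152.00° ≈ 152°.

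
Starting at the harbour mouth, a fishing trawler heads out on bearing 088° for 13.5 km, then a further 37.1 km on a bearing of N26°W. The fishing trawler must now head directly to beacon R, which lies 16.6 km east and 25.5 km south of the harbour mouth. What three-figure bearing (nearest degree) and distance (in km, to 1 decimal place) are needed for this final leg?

162°, 62.4 km

Leg 1 (088°, 13.5 km): east 13.5 sin 88° = 13.49, north 13.5 cos 88° = 0.47
Leg 2 (N26°W, 37.1 km): east 37.1 sin 334° = -16.26, north 37.1 cos 334° = 33.35
Current position: (-2.77, 33.82). Target: (16.6, -25.5). Remaining: Δeast = 19.37, Δnorth = -59.32.
Bearing = atan2(19.37, -59.32) mod 360° = 161.91°; distance = √((19.37)² + (-59.32)²) = 62.400 km.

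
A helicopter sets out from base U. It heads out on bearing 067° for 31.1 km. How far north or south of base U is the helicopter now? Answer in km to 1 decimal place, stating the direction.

Leg 1 (067°, 31.1 km): east 31.1 sin 67° = 28.63, north 31.1 cos 67° = 12.15
Net north component: 12.15 km.

12.2 km north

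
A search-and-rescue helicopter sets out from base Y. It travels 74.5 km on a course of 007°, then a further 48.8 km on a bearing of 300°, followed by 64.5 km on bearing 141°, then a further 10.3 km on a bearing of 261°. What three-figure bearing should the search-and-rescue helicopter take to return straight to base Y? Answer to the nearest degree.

Leg 1 (007°, 74.5 km): east 74.5 sin 7° = 9.08, north 74.5 cos 7° = 73.94
Leg 2 (300°, 48.8 km): east 48.8 sin 300° = -42.26, north 48.8 cos 300° = 24.40
Leg 3 (141°, 64.5 km): east 64.5 sin 141° = 40.59, north 64.5 cos 141° = -50.13
Leg 4 (261°, 10.3 km): east 10.3 sin 261° = -10.17, north 10.3 cos 261° = -1.61
Net displacement: -2.76 east, 46.61 north. Direction back to start is (2.76, -46.61): bearing = atan2(2.76, -46.61) mod 360° = 176.61° ≈ 177°.

177°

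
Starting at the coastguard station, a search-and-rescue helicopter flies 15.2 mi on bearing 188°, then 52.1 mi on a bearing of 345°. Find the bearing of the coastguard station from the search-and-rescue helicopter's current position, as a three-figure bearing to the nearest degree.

156°

Leg 1 (188°, 15.2 mi): east 15.2 sin 188° = -2.12, north 15.2 cos 188° = -15.05
Leg 2 (345°, 52.1 mi): east 52.1 sin 345° = -13.48, north 52.1 cos 345° = 50.32
Net displacement: -15.60 east, 35.27 north. Direction back to start is (15.60, -35.27): bearing = atan2(15.60, -35.27) mod 360° = 156.14° ≈ 156°.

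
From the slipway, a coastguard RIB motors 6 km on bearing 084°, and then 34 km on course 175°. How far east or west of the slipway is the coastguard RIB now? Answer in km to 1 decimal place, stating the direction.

8.9 km east

Leg 1 (084°, 6 km): east 6 sin 84° = 5.97, north 6 cos 84° = 0.63
Leg 2 (175°, 34 km): east 34 sin 175° = 2.96, north 34 cos 175° = -33.87
Net east component: 8.93 km.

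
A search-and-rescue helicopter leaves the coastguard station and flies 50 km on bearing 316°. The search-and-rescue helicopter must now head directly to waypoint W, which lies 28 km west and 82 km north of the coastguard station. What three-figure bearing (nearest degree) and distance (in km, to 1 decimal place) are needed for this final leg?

Leg 1 (316°, 50 km): east 50 sin 316° = -34.73, north 50 cos 316° = 35.97
Current position: (-34.73, 35.97). Target: (-28, 82). Remaining: Δeast = 6.73, Δnorth = 46.03.
Bearing = atan2(6.73, 46.03) mod 360° = 8.32°; distance = √((6.73)² + (46.03)²) = 46.523 km.

008°, 46.5 km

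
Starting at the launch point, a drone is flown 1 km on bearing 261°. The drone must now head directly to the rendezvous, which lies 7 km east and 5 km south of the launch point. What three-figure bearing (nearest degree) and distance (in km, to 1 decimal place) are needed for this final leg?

Leg 1 (261°, 1 km): east 1 sin 261° = -0.99, north 1 cos 261° = -0.16
Current position: (-0.99, -0.16). Target: (7, -5). Remaining: Δeast = 7.99, Δnorth = -4.84.
Bearing = atan2(7.99, -4.84) mod 360° = 121.23°; distance = √((7.99)² + (-4.84)²) = 9.341 km.

121°, 9.3 km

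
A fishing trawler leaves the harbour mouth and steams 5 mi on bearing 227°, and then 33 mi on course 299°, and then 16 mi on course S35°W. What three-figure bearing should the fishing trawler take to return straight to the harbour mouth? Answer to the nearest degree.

089°

Leg 1 (227°, 5 mi): east 5 sin 227° = -3.66, north 5 cos 227° = -3.41
Leg 2 (299°, 33 mi): east 33 sin 299° = -28.86, north 33 cos 299° = 16.00
Leg 3 (S35°W, 16 mi): east 16 sin 215° = -9.18, north 16 cos 215° = -13.11
Net displacement: -41.70 east, -0.52 north. Direction back to start is (41.70, 0.52): bearing = atan2(41.70, 0.52) mod 360° = 89.29° ≈ 089°.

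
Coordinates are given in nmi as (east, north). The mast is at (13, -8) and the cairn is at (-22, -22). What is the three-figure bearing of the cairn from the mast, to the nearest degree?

Δeast = -22 − 13 = -35.00; Δnorth = -22 − -8 = -14.00.
Bearing = atan2(Δeast, Δnorth) mod 360° = 248.20° ≈ 248°.

248°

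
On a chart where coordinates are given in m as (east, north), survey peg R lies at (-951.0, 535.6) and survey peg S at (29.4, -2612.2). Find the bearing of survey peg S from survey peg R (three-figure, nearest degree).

163°

Δeast = 29.4 − -951.0 = 980.40; Δnorth = -2612.2 − 535.6 = -3147.80.
Bearing = atan2(Δeast, Δnorth) mod 360° = 162.70° ≈ 163°.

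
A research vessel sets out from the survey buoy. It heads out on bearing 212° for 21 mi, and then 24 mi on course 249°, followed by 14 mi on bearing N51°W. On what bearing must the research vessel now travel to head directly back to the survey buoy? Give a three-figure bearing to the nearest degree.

Leg 1 (212°, 21 mi): east 21 sin 212° = -11.13, north 21 cos 212° = -17.81
Leg 2 (249°, 24 mi): east 24 sin 249° = -22.41, north 24 cos 249° = -8.60
Leg 3 (N51°W, 14 mi): east 14 sin 309° = -10.88, north 14 cos 309° = 8.81
Net displacement: -44.41 east, -17.60 north. Direction back to start is (44.41, 17.60): bearing = atan2(44.41, 17.60) mod 360° = 68.38° ≈ 068°.

068°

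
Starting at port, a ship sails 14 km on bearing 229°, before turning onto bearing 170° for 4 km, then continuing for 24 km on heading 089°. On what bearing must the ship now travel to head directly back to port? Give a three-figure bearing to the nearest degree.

312°

Leg 1 (229°, 14 km): east 14 sin 229° = -10.57, north 14 cos 229° = -9.18
Leg 2 (170°, 4 km): east 4 sin 170° = 0.69, north 4 cos 170° = -3.94
Leg 3 (089°, 24 km): east 24 sin 89° = 24.00, north 24 cos 89° = 0.42
Net displacement: 14.13 east, -12.71 north. Direction back to start is (-14.13, 12.71): bearing = atan2(-14.13, 12.71) mod 360° = 311.97° ≈ 312°.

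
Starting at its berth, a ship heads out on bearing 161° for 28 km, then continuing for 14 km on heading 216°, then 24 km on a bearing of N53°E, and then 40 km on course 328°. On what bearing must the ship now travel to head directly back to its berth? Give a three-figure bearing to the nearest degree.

174°

Leg 1 (161°, 28 km): east 28 sin 161° = 9.12, north 28 cos 161° = -26.47
Leg 2 (216°, 14 km): east 14 sin 216° = -8.23, north 14 cos 216° = -11.33
Leg 3 (N53°E, 24 km): east 24 sin 53° = 19.17, north 24 cos 53° = 14.44
Leg 4 (328°, 40 km): east 40 sin 328° = -21.20, north 40 cos 328° = 33.92
Net displacement: -1.14 east, 10.56 north. Direction back to start is (1.14, -10.56): bearing = atan2(1.14, -10.56) mod 360° = 173.83° ≈ 174°.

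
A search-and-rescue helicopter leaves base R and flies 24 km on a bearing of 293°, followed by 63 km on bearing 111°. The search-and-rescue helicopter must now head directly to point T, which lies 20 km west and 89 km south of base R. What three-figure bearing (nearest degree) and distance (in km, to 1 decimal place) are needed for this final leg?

Leg 1 (293°, 24 km): east 24 sin 293° = -22.09, north 24 cos 293° = 9.38
Leg 2 (111°, 63 km): east 63 sin 111° = 58.82, north 63 cos 111° = -22.58
Current position: (36.72, -13.20). Target: (-20, -89). Remaining: Δeast = -56.72, Δnorth = -75.80.
Bearing = atan2(-56.72, -75.80) mod 360° = 216.81°; distance = √((-56.72)² + (-75.80)²) = 94.674 km.

217°, 94.7 km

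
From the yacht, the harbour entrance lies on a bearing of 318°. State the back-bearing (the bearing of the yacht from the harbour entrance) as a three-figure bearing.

Back-bearing = 318° − 180° = 138°.

138°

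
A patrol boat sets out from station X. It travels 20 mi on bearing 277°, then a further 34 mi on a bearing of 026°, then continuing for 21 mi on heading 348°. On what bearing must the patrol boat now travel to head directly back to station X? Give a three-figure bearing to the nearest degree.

Leg 1 (277°, 20 mi): east 20 sin 277° = -19.85, north 20 cos 277° = 2.44
Leg 2 (026°, 34 mi): east 34 sin 26° = 14.90, north 34 cos 26° = 30.56
Leg 3 (348°, 21 mi): east 21 sin 348° = -4.37, north 21 cos 348° = 20.54
Net displacement: -9.31 east, 53.54 north. Direction back to start is (9.31, -53.54): bearing = atan2(9.31, -53.54) mod 360° = 170.13° ≈ 170°.

170°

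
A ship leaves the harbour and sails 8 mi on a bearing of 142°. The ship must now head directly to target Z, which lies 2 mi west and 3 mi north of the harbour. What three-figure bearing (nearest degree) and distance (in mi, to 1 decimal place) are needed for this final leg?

323°, 11.6 mi

Leg 1 (142°, 8 mi): east 8 sin 142° = 4.93, north 8 cos 142° = -6.30
Current position: (4.93, -6.30). Target: (-2, 3). Remaining: Δeast = -6.93, Δnorth = 9.30.
Bearing = atan2(-6.93, 9.30) mod 360° = 323.34°; distance = √((-6.93)² + (9.30)²) = 11.599 mi.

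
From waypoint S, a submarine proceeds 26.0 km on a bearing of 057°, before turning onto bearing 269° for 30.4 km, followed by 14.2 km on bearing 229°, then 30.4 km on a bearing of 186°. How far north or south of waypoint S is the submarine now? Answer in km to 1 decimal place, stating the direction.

Leg 1 (057°, 26.0 km): east 26.0 sin 57° = 21.81, north 26.0 cos 57° = 14.16
Leg 2 (269°, 30.4 km): east 30.4 sin 269° = -30.40, north 30.4 cos 269° = -0.53
Leg 3 (229°, 14.2 km): east 14.2 sin 229° = -10.72, north 14.2 cos 229° = -9.32
Leg 4 (186°, 30.4 km): east 30.4 sin 186° = -3.18, north 30.4 cos 186° = -30.23
Net north component: -25.92 km.

25.9 km south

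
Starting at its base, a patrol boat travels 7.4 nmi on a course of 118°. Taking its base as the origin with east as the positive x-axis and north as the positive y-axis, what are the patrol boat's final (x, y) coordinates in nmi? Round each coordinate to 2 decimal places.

(6.53, -3.47)

Leg 1 (118°, 7.4 nmi): east 7.4 sin 118° = 6.53, north 7.4 cos 118° = -3.47
Summing: 6.53 nmi east, -3.47 nmi north → (6.53, -3.47).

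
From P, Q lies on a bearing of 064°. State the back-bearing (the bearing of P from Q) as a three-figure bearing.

244°

Back-bearing = 064° + 180° = 244°.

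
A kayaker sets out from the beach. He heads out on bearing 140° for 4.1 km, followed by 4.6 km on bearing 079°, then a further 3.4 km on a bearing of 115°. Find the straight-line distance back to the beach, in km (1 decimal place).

10.9 km

Leg 1 (140°, 4.1 km): east 4.1 sin 140° = 2.64, north 4.1 cos 140° = -3.14
Leg 2 (079°, 4.6 km): east 4.6 sin 79° = 4.52, north 4.6 cos 79° = 0.88
Leg 3 (115°, 3.4 km): east 3.4 sin 115° = 3.08, north 3.4 cos 115° = -1.44
Net: 10.23 east, -3.70 north. Distance = √((10.23)² + (-3.70)²) = 10.881 km.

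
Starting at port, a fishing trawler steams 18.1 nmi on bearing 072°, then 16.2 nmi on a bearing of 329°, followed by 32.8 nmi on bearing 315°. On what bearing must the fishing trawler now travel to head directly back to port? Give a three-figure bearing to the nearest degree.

161°

Leg 1 (072°, 18.1 nmi): east 18.1 sin 72° = 17.21, north 18.1 cos 72° = 5.59
Leg 2 (329°, 16.2 nmi): east 16.2 sin 329° = -8.34, north 16.2 cos 329° = 13.89
Leg 3 (315°, 32.8 nmi): east 32.8 sin 315° = -23.19, north 32.8 cos 315° = 23.19
Net displacement: -14.32 east, 42.67 north. Direction back to start is (14.32, -42.67): bearing = atan2(14.32, -42.67) mod 360° = 161.45° ≈ 161°.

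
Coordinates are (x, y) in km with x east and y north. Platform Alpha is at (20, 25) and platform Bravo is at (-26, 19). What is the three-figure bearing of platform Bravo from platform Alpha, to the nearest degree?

263°

Δeast = -26 − 20 = -46.00; Δnorth = 19 − 25 = -6.00.
Bearing = atan2(Δeast, Δnorth) mod 360° = 262.57° ≈ 263°.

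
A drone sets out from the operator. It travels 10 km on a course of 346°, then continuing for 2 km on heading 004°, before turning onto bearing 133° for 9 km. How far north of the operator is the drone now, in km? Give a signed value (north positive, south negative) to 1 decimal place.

5.6 km

Leg 1 (346°, 10 km): east 10 sin 346° = -2.42, north 10 cos 346° = 9.70
Leg 2 (004°, 2 km): east 2 sin 4° = 0.14, north 2 cos 4° = 2.00
Leg 3 (133°, 9 km): east 9 sin 133° = 6.58, north 9 cos 133° = -6.14
Net north component: 5.56 km.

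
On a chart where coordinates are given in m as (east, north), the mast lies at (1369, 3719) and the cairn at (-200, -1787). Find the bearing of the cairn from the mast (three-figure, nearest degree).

196°

Δeast = -200 − 1369 = -1569.00; Δnorth = -1787 − 3719 = -5506.00.
Bearing = atan2(Δeast, Δnorth) mod 360° = 195.91° ≈ 196°.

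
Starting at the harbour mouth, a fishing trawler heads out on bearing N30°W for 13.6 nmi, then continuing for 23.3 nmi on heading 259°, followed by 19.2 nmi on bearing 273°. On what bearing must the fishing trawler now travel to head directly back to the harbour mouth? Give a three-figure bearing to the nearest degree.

100°

Leg 1 (N30°W, 13.6 nmi): east 13.6 sin 330° = -6.80, north 13.6 cos 330° = 11.78
Leg 2 (259°, 23.3 nmi): east 23.3 sin 259° = -22.87, north 23.3 cos 259° = -4.45
Leg 3 (273°, 19.2 nmi): east 19.2 sin 273° = -19.17, north 19.2 cos 273° = 1.00
Net displacement: -48.85 east, 8.34 north. Direction back to start is (48.85, -8.34): bearing = atan2(48.85, -8.34) mod 360° = 99.69° ≈ 100°.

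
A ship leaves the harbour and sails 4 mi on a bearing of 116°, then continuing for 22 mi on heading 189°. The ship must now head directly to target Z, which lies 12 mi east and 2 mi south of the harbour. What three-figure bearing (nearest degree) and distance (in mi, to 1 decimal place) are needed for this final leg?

029°, 24.5 mi

Leg 1 (116°, 4 mi): east 4 sin 116° = 3.60, north 4 cos 116° = -1.75
Leg 2 (189°, 22 mi): east 22 sin 189° = -3.44, north 22 cos 189° = -21.73
Current position: (0.15, -23.48). Target: (12, -2). Remaining: Δeast = 11.85, Δnorth = 21.48.
Bearing = atan2(11.85, 21.48) mod 360° = 28.87°; distance = √((11.85)² + (21.48)²) = 24.532 mi.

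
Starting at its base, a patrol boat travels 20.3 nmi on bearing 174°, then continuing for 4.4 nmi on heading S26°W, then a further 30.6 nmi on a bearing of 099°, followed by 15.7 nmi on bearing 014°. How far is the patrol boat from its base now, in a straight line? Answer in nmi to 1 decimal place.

Leg 1 (174°, 20.3 nmi): east 20.3 sin 174° = 2.12, north 20.3 cos 174° = -20.19
Leg 2 (S26°W, 4.4 nmi): east 4.4 sin 206° = -1.93, north 4.4 cos 206° = -3.95
Leg 3 (099°, 30.6 nmi): east 30.6 sin 99° = 30.22, north 30.6 cos 99° = -4.79
Leg 4 (014°, 15.7 nmi): east 15.7 sin 14° = 3.80, north 15.7 cos 14° = 15.23
Net: 34.21 east, -13.70 north. Distance = √((34.21)² + (-13.70)²) = 36.854 nmi.

36.9 nmi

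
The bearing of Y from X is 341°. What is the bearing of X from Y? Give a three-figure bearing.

Back-bearing = 341° − 180° = 161°.

161°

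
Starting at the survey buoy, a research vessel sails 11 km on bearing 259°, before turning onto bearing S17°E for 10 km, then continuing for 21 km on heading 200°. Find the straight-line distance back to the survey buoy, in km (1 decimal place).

34.8 km

Leg 1 (259°, 11 km): east 11 sin 259° = -10.80, north 11 cos 259° = -2.10
Leg 2 (S17°E, 10 km): east 10 sin 163° = 2.92, north 10 cos 163° = -9.56
Leg 3 (200°, 21 km): east 21 sin 200° = -7.18, north 21 cos 200° = -19.73
Net: -15.06 east, -31.40 north. Distance = √((-15.06)² + (-31.40)²) = 34.819 km.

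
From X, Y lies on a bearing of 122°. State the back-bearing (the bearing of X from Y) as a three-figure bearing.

302°

Back-bearing = 122° + 180° = 302°.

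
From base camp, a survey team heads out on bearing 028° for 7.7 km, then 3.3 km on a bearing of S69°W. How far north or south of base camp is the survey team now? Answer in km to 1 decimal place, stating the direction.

5.6 km north

Leg 1 (028°, 7.7 km): east 7.7 sin 28° = 3.61, north 7.7 cos 28° = 6.80
Leg 2 (S69°W, 3.3 km): east 3.3 sin 249° = -3.08, north 3.3 cos 249° = -1.18
Net north component: 5.62 km.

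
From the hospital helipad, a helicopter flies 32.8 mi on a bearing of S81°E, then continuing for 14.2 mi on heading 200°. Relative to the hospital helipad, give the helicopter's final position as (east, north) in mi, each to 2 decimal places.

Leg 1 (S81°E, 32.8 mi): east 32.8 sin 99° = 32.40, north 32.8 cos 99° = -5.13
Leg 2 (200°, 14.2 mi): east 14.2 sin 200° = -4.86, north 14.2 cos 200° = -13.34
Summing: 27.54 mi east, -18.47 mi north → (27.54, -18.47).

(27.54, -18.47)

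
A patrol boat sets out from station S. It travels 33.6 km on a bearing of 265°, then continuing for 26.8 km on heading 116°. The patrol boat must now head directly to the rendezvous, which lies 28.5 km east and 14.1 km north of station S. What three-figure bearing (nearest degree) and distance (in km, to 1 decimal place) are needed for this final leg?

Leg 1 (265°, 33.6 km): east 33.6 sin 265° = -33.47, north 33.6 cos 265° = -2.93
Leg 2 (116°, 26.8 km): east 26.8 sin 116° = 24.09, north 26.8 cos 116° = -11.75
Current position: (-9.38, -14.68). Target: (28.5, 14.1). Remaining: Δeast = 37.88, Δnorth = 28.78.
Bearing = atan2(37.88, 28.78) mod 360° = 52.78°; distance = √((37.88)² + (28.78)²) = 47.575 km.

053°, 47.6 km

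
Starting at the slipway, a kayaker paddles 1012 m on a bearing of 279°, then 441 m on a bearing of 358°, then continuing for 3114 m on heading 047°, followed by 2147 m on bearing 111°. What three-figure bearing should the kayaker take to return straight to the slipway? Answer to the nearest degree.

Leg 1 (279°, 1012 m): east 1012 sin 279° = -999.54, north 1012 cos 279° = 158.31
Leg 2 (358°, 441 m): east 441 sin 358° = -15.39, north 441 cos 358° = 440.73
Leg 3 (047°, 3114 m): east 3114 sin 47° = 2277.44, north 3114 cos 47° = 2123.74
Leg 4 (111°, 2147 m): east 2147 sin 111° = 2004.40, north 2147 cos 111° = -769.42
Net displacement: 3266.90 east, 1953.37 north. Direction back to start is (-3266.90, -1953.37): bearing = atan2(-3266.90, -1953.37) mod 360° = 239.12° ≈ 239°.

239°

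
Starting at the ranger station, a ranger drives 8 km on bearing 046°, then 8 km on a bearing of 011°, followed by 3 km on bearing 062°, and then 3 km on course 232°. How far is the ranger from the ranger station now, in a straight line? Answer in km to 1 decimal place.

15.0 km

Leg 1 (046°, 8 km): east 8 sin 46° = 5.75, north 8 cos 46° = 5.56
Leg 2 (011°, 8 km): east 8 sin 11° = 1.53, north 8 cos 11° = 7.85
Leg 3 (062°, 3 km): east 3 sin 62° = 2.65, north 3 cos 62° = 1.41
Leg 4 (232°, 3 km): east 3 sin 232° = -2.36, north 3 cos 232° = -1.85
Net: 7.57 east, 12.97 north. Distance = √((7.57)² + (12.97)²) = 15.017 km.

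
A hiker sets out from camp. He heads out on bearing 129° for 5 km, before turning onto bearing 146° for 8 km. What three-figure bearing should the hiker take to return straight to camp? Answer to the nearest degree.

Leg 1 (129°, 5 km): east 5 sin 129° = 3.89, north 5 cos 129° = -3.15
Leg 2 (146°, 8 km): east 8 sin 146° = 4.47, north 8 cos 146° = -6.63
Net displacement: 8.36 east, -9.78 north. Direction back to start is (-8.36, 9.78): bearing = atan2(-8.36, 9.78) mod 360° = 319.48° ≈ 319°.

319°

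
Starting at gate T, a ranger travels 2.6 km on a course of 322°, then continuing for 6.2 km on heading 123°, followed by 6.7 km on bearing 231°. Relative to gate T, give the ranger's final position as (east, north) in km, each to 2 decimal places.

(-1.61, -5.54)

Leg 1 (322°, 2.6 km): east 2.6 sin 322° = -1.60, north 2.6 cos 322° = 2.05
Leg 2 (123°, 6.2 km): east 6.2 sin 123° = 5.20, north 6.2 cos 123° = -3.38
Leg 3 (231°, 6.7 km): east 6.7 sin 231° = -5.21, north 6.7 cos 231° = -4.22
Summing: -1.61 km east, -5.54 km north → (-1.61, -5.54).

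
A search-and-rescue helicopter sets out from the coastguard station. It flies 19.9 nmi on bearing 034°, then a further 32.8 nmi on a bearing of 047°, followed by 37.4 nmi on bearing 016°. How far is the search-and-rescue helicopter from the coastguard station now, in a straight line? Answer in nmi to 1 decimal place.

87.5 nmi

Leg 1 (034°, 19.9 nmi): east 19.9 sin 34° = 11.13, north 19.9 cos 34° = 16.50
Leg 2 (047°, 32.8 nmi): east 32.8 sin 47° = 23.99, north 32.8 cos 47° = 22.37
Leg 3 (016°, 37.4 nmi): east 37.4 sin 16° = 10.31, north 37.4 cos 16° = 35.95
Net: 45.43 east, 74.82 north. Distance = √((45.43)² + (74.82)²) = 87.529 nmi.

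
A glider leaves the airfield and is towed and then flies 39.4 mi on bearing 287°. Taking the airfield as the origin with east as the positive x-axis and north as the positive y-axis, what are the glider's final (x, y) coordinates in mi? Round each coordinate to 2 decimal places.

Leg 1 (287°, 39.4 mi): east 39.4 sin 287° = -37.68, north 39.4 cos 287° = 11.52
Summing: -37.68 mi east, 11.52 mi north → (-37.68, 11.52).

(-37.68, 11.52)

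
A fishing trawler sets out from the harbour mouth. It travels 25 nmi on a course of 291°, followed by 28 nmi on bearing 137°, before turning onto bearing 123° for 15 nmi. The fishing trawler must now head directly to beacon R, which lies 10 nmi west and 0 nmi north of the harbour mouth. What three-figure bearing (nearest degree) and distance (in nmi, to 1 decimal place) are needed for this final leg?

317°, 26.9 nmi

Leg 1 (291°, 25 nmi): east 25 sin 291° = -23.34, north 25 cos 291° = 8.96
Leg 2 (137°, 28 nmi): east 28 sin 137° = 19.10, north 28 cos 137° = -20.48
Leg 3 (123°, 15 nmi): east 15 sin 123° = 12.58, north 15 cos 123° = -8.17
Current position: (8.34, -19.69). Target: (-10, 0). Remaining: Δeast = -18.34, Δnorth = 19.69.
Bearing = atan2(-18.34, 19.69) mod 360° = 317.04°; distance = √((-18.34)² + (19.69)²) = 26.905 nmi.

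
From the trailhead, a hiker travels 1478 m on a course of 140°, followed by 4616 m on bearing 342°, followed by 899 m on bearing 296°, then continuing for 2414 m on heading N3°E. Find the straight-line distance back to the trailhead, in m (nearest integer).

Leg 1 (140°, 1478 m): east 1478 sin 140° = 950.04, north 1478 cos 140° = -1132.21
Leg 2 (342°, 4616 m): east 4616 sin 342° = -1426.42, north 4616 cos 342° = 4390.08
Leg 3 (296°, 899 m): east 899 sin 296° = -808.02, north 899 cos 296° = 394.10
Leg 4 (N3°E, 2414 m): east 2414 sin 3° = 126.34, north 2414 cos 3° = 2410.69
Net: -1158.06 east, 6062.65 north. Distance = √((-1158.06)² + (6062.65)²) = 6172.263 m.

6172 m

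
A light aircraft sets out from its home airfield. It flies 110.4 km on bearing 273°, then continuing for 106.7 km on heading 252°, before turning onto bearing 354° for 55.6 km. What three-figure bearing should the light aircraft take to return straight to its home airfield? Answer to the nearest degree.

Leg 1 (273°, 110.4 km): east 110.4 sin 273° = -110.25, north 110.4 cos 273° = 5.78
Leg 2 (252°, 106.7 km): east 106.7 sin 252° = -101.48, north 106.7 cos 252° = -32.97
Leg 3 (354°, 55.6 km): east 55.6 sin 354° = -5.81, north 55.6 cos 354° = 55.30
Net displacement: -217.54 east, 28.10 north. Direction back to start is (217.54, -28.10): bearing = atan2(217.54, -28.10) mod 360° = 97.36° ≈ 097°.

097°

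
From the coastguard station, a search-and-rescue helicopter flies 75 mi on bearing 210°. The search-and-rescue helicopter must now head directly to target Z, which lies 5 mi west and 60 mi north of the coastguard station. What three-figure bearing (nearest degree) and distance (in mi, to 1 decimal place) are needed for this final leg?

Leg 1 (210°, 75 mi): east 75 sin 210° = -37.50, north 75 cos 210° = -64.95
Current position: (-37.50, -64.95). Target: (-5, 60). Remaining: Δeast = 32.50, Δnorth = 124.95.
Bearing = atan2(32.50, 124.95) mod 360° = 14.58°; distance = √((32.50)² + (124.95)²) = 129.109 mi.

015°, 129.1 mi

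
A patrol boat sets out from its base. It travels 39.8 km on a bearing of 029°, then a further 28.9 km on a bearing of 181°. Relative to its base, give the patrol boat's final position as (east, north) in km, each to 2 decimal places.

Leg 1 (029°, 39.8 km): east 39.8 sin 29° = 19.30, north 39.8 cos 29° = 34.81
Leg 2 (181°, 28.9 km): east 28.9 sin 181° = -0.50, north 28.9 cos 181° = -28.90
Summing: 18.79 km east, 5.91 km north → (18.79, 5.91).

(18.79, 5.91)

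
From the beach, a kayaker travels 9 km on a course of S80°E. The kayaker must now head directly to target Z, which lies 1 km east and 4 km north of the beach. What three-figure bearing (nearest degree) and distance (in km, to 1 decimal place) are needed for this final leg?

Leg 1 (S80°E, 9 km): east 9 sin 100° = 8.86, north 9 cos 100° = -1.56
Current position: (8.86, -1.56). Target: (1, 4). Remaining: Δeast = -7.86, Δnorth = 5.56.
Bearing = atan2(-7.86, 5.56) mod 360° = 305.28°; distance = √((-7.86)² + (5.56)²) = 9.632 km.

305°, 9.6 km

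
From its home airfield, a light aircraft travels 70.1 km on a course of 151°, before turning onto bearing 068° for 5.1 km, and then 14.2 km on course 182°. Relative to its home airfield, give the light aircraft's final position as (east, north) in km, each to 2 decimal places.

(38.22, -73.59)

Leg 1 (151°, 70.1 km): east 70.1 sin 151° = 33.99, north 70.1 cos 151° = -61.31
Leg 2 (068°, 5.1 km): east 5.1 sin 68° = 4.73, north 5.1 cos 68° = 1.91
Leg 3 (182°, 14.2 km): east 14.2 sin 182° = -0.50, north 14.2 cos 182° = -14.19
Summing: 38.22 km east, -73.59 km north → (38.22, -73.59).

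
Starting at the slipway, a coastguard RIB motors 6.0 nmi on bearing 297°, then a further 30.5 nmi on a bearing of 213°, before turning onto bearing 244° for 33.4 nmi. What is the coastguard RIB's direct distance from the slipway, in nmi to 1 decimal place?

Leg 1 (297°, 6.0 nmi): east 6.0 sin 297° = -5.35, north 6.0 cos 297° = 2.72
Leg 2 (213°, 30.5 nmi): east 30.5 sin 213° = -16.61, north 30.5 cos 213° = -25.58
Leg 3 (244°, 33.4 nmi): east 33.4 sin 244° = -30.02, north 33.4 cos 244° = -14.64
Net: -51.98 east, -37.50 north. Distance = √((-51.98)² + (-37.50)²) = 64.091 nmi.

64.1 nmi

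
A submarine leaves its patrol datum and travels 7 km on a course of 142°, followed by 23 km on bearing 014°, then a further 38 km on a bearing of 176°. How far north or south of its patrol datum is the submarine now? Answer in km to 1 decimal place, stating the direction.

Leg 1 (142°, 7 km): east 7 sin 142° = 4.31, north 7 cos 142° = -5.52
Leg 2 (014°, 23 km): east 23 sin 14° = 5.56, north 23 cos 14° = 22.32
Leg 3 (176°, 38 km): east 38 sin 176° = 2.65, north 38 cos 176° = -37.91
Net north component: -21.11 km.

21.1 km south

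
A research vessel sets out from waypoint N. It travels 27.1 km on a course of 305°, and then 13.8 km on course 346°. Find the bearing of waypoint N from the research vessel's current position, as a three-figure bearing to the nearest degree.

Leg 1 (305°, 27.1 km): east 27.1 sin 305° = -22.20, north 27.1 cos 305° = 15.54
Leg 2 (346°, 13.8 km): east 13.8 sin 346° = -3.34, north 13.8 cos 346° = 13.39
Net displacement: -25.54 east, 28.93 north. Direction back to start is (25.54, -28.93): bearing = atan2(25.54, -28.93) mod 360° = 138.57° ≈ 139°.

139°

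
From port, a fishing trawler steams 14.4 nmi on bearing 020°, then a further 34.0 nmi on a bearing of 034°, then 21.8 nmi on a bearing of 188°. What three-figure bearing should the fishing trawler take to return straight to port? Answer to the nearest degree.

226°

Leg 1 (020°, 14.4 nmi): east 14.4 sin 20° = 4.93, north 14.4 cos 20° = 13.53
Leg 2 (034°, 34.0 nmi): east 34.0 sin 34° = 19.01, north 34.0 cos 34° = 28.19
Leg 3 (188°, 21.8 nmi): east 21.8 sin 188° = -3.03, north 21.8 cos 188° = -21.59
Net displacement: 20.90 east, 20.13 north. Direction back to start is (-20.90, -20.13): bearing = atan2(-20.90, -20.13) mod 360° = 226.08° ≈ 226°.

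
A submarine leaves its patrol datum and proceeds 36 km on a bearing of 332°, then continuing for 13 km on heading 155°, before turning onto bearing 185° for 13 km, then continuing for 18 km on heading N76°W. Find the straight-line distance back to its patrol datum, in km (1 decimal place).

Leg 1 (332°, 36 km): east 36 sin 332° = -16.90, north 36 cos 332° = 31.79
Leg 2 (155°, 13 km): east 13 sin 155° = 5.49, north 13 cos 155° = -11.78
Leg 3 (185°, 13 km): east 13 sin 185° = -1.13, north 13 cos 185° = -12.95
Leg 4 (N76°W, 18 km): east 18 sin 284° = -17.47, north 18 cos 284° = 4.35
Net: -30.01 east, 11.41 north. Distance = √((-30.01)² + (11.41)²) = 32.101 km.

32.1 km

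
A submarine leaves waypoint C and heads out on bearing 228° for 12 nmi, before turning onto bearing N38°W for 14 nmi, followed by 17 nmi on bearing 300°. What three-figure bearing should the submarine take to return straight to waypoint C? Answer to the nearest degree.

Leg 1 (228°, 12 nmi): east 12 sin 228° = -8.92, north 12 cos 228° = -8.03
Leg 2 (N38°W, 14 nmi): east 14 sin 322° = -8.62, north 14 cos 322° = 11.03
Leg 3 (300°, 17 nmi): east 17 sin 300° = -14.72, north 17 cos 300° = 8.50
Net displacement: -32.26 east, 11.50 north. Direction back to start is (32.26, -11.50): bearing = atan2(32.26, -11.50) mod 360° = 109.62° ≈ 110°.

110°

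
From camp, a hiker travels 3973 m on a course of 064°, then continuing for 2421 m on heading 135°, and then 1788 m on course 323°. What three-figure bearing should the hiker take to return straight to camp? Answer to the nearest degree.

Leg 1 (064°, 3973 m): east 3973 sin 64° = 3570.91, north 3973 cos 64° = 1741.65
Leg 2 (135°, 2421 m): east 2421 sin 135° = 1711.91, north 2421 cos 135° = -1711.91
Leg 3 (323°, 1788 m): east 1788 sin 323° = -1076.05, north 1788 cos 323° = 1427.96
Net displacement: 4206.77 east, 1457.70 north. Direction back to start is (-4206.77, -1457.70): bearing = atan2(-4206.77, -1457.70) mod 360° = 250.89° ≈ 251°.

251°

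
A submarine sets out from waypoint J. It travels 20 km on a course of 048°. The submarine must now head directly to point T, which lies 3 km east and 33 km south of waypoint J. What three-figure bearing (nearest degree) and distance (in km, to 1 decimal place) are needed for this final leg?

194°, 47.9 km

Leg 1 (048°, 20 km): east 20 sin 48° = 14.86, north 20 cos 48° = 13.38
Current position: (14.86, 13.38). Target: (3, -33). Remaining: Δeast = -11.86, Δnorth = -46.38.
Bearing = atan2(-11.86, -46.38) mod 360° = 194.35°; distance = √((-11.86)² + (-46.38)²) = 47.876 km.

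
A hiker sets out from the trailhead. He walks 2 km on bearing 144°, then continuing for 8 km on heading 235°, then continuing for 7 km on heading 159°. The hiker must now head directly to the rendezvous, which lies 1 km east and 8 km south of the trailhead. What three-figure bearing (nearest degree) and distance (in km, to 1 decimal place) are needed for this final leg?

039°, 6.1 km

Leg 1 (144°, 2 km): east 2 sin 144° = 1.18, north 2 cos 144° = -1.62
Leg 2 (235°, 8 km): east 8 sin 235° = -6.55, north 8 cos 235° = -4.59
Leg 3 (159°, 7 km): east 7 sin 159° = 2.51, north 7 cos 159° = -6.54
Current position: (-2.87, -12.74). Target: (1, -8). Remaining: Δeast = 3.87, Δnorth = 4.74.
Bearing = atan2(3.87, 4.74) mod 360° = 39.21°; distance = √((3.87)² + (4.74)²) = 6.120 km.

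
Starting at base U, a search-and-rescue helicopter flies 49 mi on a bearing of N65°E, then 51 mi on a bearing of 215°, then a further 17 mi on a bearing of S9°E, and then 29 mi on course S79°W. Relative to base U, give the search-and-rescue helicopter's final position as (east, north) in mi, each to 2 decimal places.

Leg 1 (N65°E, 49 mi): east 49 sin 65° = 44.41, north 49 cos 65° = 20.71
Leg 2 (215°, 51 mi): east 51 sin 215° = -29.25, north 51 cos 215° = -41.78
Leg 3 (S9°E, 17 mi): east 17 sin 171° = 2.66, north 17 cos 171° = -16.79
Leg 4 (S79°W, 29 mi): east 29 sin 259° = -28.47, north 29 cos 259° = -5.53
Summing: -10.65 mi east, -43.39 mi north → (-10.65, -43.39).

(-10.65, -43.39)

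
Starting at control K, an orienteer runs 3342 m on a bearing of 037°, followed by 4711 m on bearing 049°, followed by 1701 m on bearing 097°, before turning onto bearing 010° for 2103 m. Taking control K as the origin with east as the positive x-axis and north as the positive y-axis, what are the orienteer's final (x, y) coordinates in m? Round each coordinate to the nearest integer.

(7620, 7623)

Leg 1 (037°, 3342 m): east 3342 sin 37° = 2011.27, north 3342 cos 37° = 2669.04
Leg 2 (049°, 4711 m): east 4711 sin 49° = 3555.44, north 4711 cos 49° = 3090.69
Leg 3 (097°, 1701 m): east 1701 sin 97° = 1688.32, north 1701 cos 97° = -207.30
Leg 4 (010°, 2103 m): east 2103 sin 10° = 365.18, north 2103 cos 10° = 2071.05
Summing: 7620.21 m east, 7623.48 m north → (7620, 7623).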